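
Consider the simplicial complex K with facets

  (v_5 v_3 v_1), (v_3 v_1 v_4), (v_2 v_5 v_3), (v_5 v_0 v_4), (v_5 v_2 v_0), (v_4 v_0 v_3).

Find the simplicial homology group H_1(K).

Order the vertices as v_0 < v_1 < v_2 < v_3 < v_4 < v_5. Listing each simplex with vertices in this order, K has dimension 2 with simplices:

  0-simplices (6): [v_0], [v_1], [v_2], [v_3], [v_4], [v_5]
  1-simplices (12): [v_0,v_2], [v_0,v_3], [v_0,v_4], [v_0,v_5], [v_1,v_3], [v_1,v_4], [v_1,v_5], [v_2,v_3], [v_2,v_5], [v_3,v_4], [v_3,v_5], [v_4,v_5]
  2-simplices (6): [v_0,v_2,v_5], [v_0,v_3,v_4], [v_0,v_4,v_5], [v_1,v_3,v_4], [v_1,v_3,v_5], [v_2,v_3,v_5]

so the chain groups are C_0 ≅ Z^6, C_1 ≅ Z^12, C_2 ≅ Z^6.

Boundary ∂_1: C_1 → C_0 maps an edge to its endpoints' difference, ∂[p,q] = q − p. For instance
  ∂[v_3,v_5] = [v_5] − [v_3].
This gives a 6×12 integer matrix of rank 5; reducing to Smith normal form yields diagonal entries (1,1,1,1,1).

Boundary ∂_2: C_2 → C_1 sends each 2-simplex [p,q,r] to [q,r] − [p,r] + [p,q]. For instance
  ∂[v_1,v_3,v_5] = [v_3,v_5] − [v_1,v_5] + [v_1,v_3],
  ∂[v_2,v_3,v_5] = [v_3,v_5] − [v_2,v_5] + [v_2,v_3].
The 12×6 boundary matrix has rank 6 and Smith normal form diag(1,1,1,1,1,1).

From H_k ≅ ker(∂_k) / im(∂_{k+1}) we obtain:

  H_1: rank ker ∂_1 − rank ∂_2 = (12 − 5) − 6 = 1, and the invariant factors of ∂_2 are all 1, so H_1 ≅ Z.

H_1 ≅ Z.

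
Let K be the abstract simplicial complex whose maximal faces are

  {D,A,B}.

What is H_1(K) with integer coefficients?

Order the vertices as A < B < D. Listing each simplex with vertices in this order, K has dimension 2 with simplices:

  0-simplices (3): A, B, D
  1-simplices (3): AB, AD, BD
  2-simplices (1): ABD

giving chain groups C_0 ≅ Z^3, C_1 ≅ Z^3, C_2 ≅ Z^1.

∂_1: C_1 → C_0 maps an edge to its endpoints' difference, ∂[p,q] = q − p. For instance
  ∂AD = D − A.
As a 3×3 matrix over Z this has rank 2, with invariant factors (1,1).

The boundary map ∂_2: C_2 → C_1 sends each 2-simplex [p,q,r] to [q,r] − [p,r] + [p,q]. For instance
  ∂ABD = BD − AD + AB.
This gives a 3×1 integer matrix of rank 1; reducing to Smith normal form yields diagonal entries (1).

From H_k ≅ ker(∂_k) / im(∂_{k+1}) we obtain:

  H_1: rank ker ∂_1 − rank ∂_2 = (3 − 2) − 1 = 0, and the invariant factors of ∂_2 are all 1, so H_1 = 0.

H_1 ≅ 0.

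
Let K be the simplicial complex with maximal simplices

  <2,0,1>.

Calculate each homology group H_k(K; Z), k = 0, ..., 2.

H_0 = Z,  H_1 = 0,  H_2 = 0.

K has 3 vertices, 3 edges, 1 triangle.
rank ∂_0 = 0, rank ∂_1 = 2 ⇒ b_0 = 3 − 0 − 2 = 1; all invariant factors of ∂_1 are 1 so no torsion. So H_0 = Z.
rank ∂_1 = 2, rank ∂_2 = 1 ⇒ b_1 = 3 − 2 − 1 = 0; all invariant factors of ∂_2 are 1 so no torsion. So H_1 = 0.
rank ∂_2 = 1, rank ∂_3 = 0 ⇒ b_2 = 1 − 1 − 0 = 0. So H_2 = 0.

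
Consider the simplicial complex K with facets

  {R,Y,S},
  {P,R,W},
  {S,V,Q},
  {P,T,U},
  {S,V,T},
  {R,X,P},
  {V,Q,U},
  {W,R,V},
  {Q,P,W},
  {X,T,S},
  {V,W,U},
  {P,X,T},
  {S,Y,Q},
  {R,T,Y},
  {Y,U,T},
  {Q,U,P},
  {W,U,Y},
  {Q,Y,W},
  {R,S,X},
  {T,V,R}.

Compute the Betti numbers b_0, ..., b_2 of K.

b_0 = 1, b_1 = 1, b_2 = 0.

Fix the vertex order P < Q < R < S < T < U < V < W < X < Y and write every simplex with vertices in increasing order. Then dim K = 2 and the simplices of K are:

  0-simplices (10): P, Q, R, S, T, U, V, W, X, Y
  1-simplices (30): PQ, PR, PT, PU, PW, PX, QS, QU, QV, QW, QY, RS, RT, RV, RW, RX, RY, ST, SV, SX, SY, TU, TV, TX, TY, UV, UW, UY, VW, WY
  2-simplices (20): PQU, PQW, PRW, PRX, PTU, PTX, QSV, QSY, QUV, QWY, RSX, RSY, RTV, RTY, RVW, STV, STX, TUY, UVW, UWY

giving chain groups C_0 ≅ Z^10, C_1 ≅ Z^30, C_2 ≅ Z^20.

∂_1: C_1 → C_0 is given by ∂[p,q] = [q] − [p].
The resulting 10×30 matrix has rank 9, and its Smith normal form has invariant factors (1,1,1,1,1,1,1,1,1).

The boundary map ∂_2: C_2 → C_1 maps a triangle to the signed sum of its edges. For instance
  ∂PRW = RW − PW + PR,
  ∂STX = TX − SX + ST.
This gives a 30×20 integer matrix of rank 20; reducing to Smith normal form yields diagonal entries (1,1,1,1,1,1,1,1,1,1,1,1,1,1,1,1,1,1,1,2).

From H_k ≅ ker(∂_k) / im(∂_{k+1}) we obtain:

  H_0: rank C_0 − rank ∂_1 = 10 − 9 = 1, and the invariant factors of ∂_1 are all 1, so H_0 = Z.
  H_1: rank ker ∂_1 − rank ∂_2 = (30 − 9) − 20 = 1, and ∂_2 has invariant factor 2 > 1, so H_1 = Z ⊕ Z/2.
  H_2: rank ker ∂_2 − rank ∂_3 = (20 − 20) − 0 = 0, and there is no ∂_3, so H_2 = 0.

Hence the Betti numbers are b_0 = 1, b_1 = 1, b_2 = 0.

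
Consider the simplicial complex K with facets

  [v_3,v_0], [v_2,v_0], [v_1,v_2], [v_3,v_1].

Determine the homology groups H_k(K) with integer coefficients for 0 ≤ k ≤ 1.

We work with the vertex ordering v_0 < v_1 < v_2 < v_3. The simplices of K, each written with vertices in increasing order, are:

  0-simplices (4): [v_0], [v_1], [v_2], [v_3]
  1-simplices (4): [v_0,v_2], [v_0,v_3], [v_1,v_2], [v_1,v_3]

giving chain groups C_0 ≅ Z^4, C_1 ≅ Z^4.

Boundary ∂_1: C_1 → C_0 sends each edge [p,q] (with p < q) to q − p. For instance
  ∂[v_1,v_3] = [v_3] − [v_1].
This gives a 4×4 integer matrix of rank 3; reducing to Smith normal form yields diagonal entries (1,1,1).

Reading off H_k = ker ∂_k / im ∂_{k+1}:

  H_0: rank C_0 − rank ∂_1 = 4 − 3 = 1, and the invariant factors of ∂_1 are all 1, so H_0 = Z.
  H_1: rank ker ∂_1 − rank ∂_2 = (4 − 3) − 0 = 1, and there is no ∂_2, so H_1 = Z.

As a check, the Euler characteristic is 4 − 4 = 0, which agrees with 1 − 1 = 0.
(K is a triangulation of the circle S^1.)

H_0 ≅ Z,  H_1 ≅ Z.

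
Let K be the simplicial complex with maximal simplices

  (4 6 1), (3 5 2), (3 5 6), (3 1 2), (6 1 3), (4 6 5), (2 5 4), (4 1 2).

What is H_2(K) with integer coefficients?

Order the vertices as 1 < 2 < 3 < 4 < 5 < 6. Listing each simplex with vertices in this order, K has dimension 2 with simplices:

  0-simplices (6): [1], [2], [3], [4], [5], [6]
  1-simplices (12): [1,2], [1,3], [1,4], [1,6], [2,3], [2,4], [2,5], [3,5], [3,6], [4,5], [4,6], [5,6]
  2-simplices (8): [1,2,3], [1,2,4], [1,3,6], [1,4,6], [2,3,5], [2,4,5], [3,5,6], [4,5,6]

Hence C_0 ≅ Z^6, C_1 ≅ Z^12, C_2 ≅ Z^8.

Boundary ∂_1: C_1 → C_0 maps an edge to its endpoints' difference, ∂[p,q] = q − p.
The 6×12 boundary matrix has rank 5 and Smith normal form diag(1,1,1,1,1).

Boundary ∂_2: C_2 → C_1 maps a triangle to the signed sum of its edges. For instance
  ∂[1,3,6] = [3,6] − [1,6] + [1,3],
  ∂[2,4,5] = [4,5] − [2,5] + [2,4].
The 12×8 boundary matrix has rank 7 and Smith normal form diag(1,1,1,1,1,1,1).

Now H_k = ker ∂_k / im ∂_{k+1}, so:

  H_2: rank ker ∂_2 − rank ∂_3 = (8 − 7) − 0 = 1, and there is no ∂_3, so H_2 = Z.

H_2 ≅ Z.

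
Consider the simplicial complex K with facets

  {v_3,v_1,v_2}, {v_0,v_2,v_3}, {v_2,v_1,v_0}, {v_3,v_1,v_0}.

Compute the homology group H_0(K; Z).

We work with the vertex ordering v_0 < v_1 < v_2 < v_3. The simplices of K, each written with vertices in increasing order, are:

  0-simplices (4): [v_0], [v_1], [v_2], [v_3]
  1-simplices (6): [v_0,v_1], [v_0,v_2], [v_0,v_3], [v_1,v_2], [v_1,v_3], [v_2,v_3]
  2-simplices (4): [v_0,v_1,v_2], [v_0,v_1,v_3], [v_0,v_2,v_3], [v_1,v_2,v_3]

so the chain groups are C_0 ≅ Z^4, C_1 ≅ Z^6, C_2 ≅ Z^4.

∂_1: C_1 → C_0 sends each edge [p,q] (with p < q) to q − p. For instance
  ∂[v_1,v_3] = [v_3] − [v_1].
The resulting 4×6 matrix has rank 3, and its Smith normal form has invariant factors (1,1,1).

Boundary ∂_2: C_2 → C_1 sends each 2-simplex [p,q,r] to [q,r] − [p,r] + [p,q]. For instance
  ∂[v_0,v_2,v_3] = [v_2,v_3] − [v_0,v_3] + [v_0,v_2],
  ∂[v_0,v_1,v_3] = [v_1,v_3] − [v_0,v_3] + [v_0,v_1].
The 6×4 boundary matrix has rank 3 and Smith normal form diag(1,1,1).

Now H_k = ker ∂_k / im ∂_{k+1}, so:

  H_0: rank C_0 − rank ∂_1 = 4 − 3 = 1, and the invariant factors of ∂_1 are all 1, so H_0 ≅ Z.

(K is a triangulation of the 2-sphere S^2.)

H_0 ≅ Z.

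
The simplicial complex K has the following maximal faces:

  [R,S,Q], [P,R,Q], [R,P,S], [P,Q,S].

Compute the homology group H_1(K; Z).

Take the total order P < Q < R < S on the vertex set. Then K (dimension 2) consists of the simplices:

  0-simplices (4): P, Q, R, S
  1-simplices (6): PQ, PR, PS, QR, QS, RS
  2-simplices (4): PQR, PQS, PRS, QRS

Hence C_0 ≅ Z^4, C_1 ≅ Z^6, C_2 ≅ Z^4.

The boundary map ∂_1: C_1 → C_0 is given by ∂[p,q] = [q] − [p]. For instance
  ∂PR = R − P.
As a 4×6 matrix over Z this has rank 3, with invariant factors (1,1,1).

∂_2: C_2 → C_1 sends each 2-simplex [p,q,r] to [q,r] − [p,r] + [p,q]. For instance
  ∂PRS = RS − PS + PR,
  ∂QRS = RS − QS + QR.
The resulting 6×4 matrix has rank 3, and its Smith normal form has invariant factors (1,1,1).

Computing H_k = (kernel of ∂_k) / (image of ∂_{k+1}):

  H_1: rank ker ∂_1 − rank ∂_2 = (6 − 3) − 3 = 0, and the invariant factors of ∂_2 are all 1, so H_1 = 0.

H_1 ≅ 0.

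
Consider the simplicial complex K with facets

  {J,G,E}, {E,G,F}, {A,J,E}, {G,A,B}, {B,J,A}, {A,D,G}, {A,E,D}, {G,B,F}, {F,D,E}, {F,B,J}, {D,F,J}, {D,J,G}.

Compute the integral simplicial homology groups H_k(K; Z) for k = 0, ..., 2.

Take the total order A < B < D < E < F < G < J on the vertex set. Then K (dimension 2) consists of the simplices:

  0-simplices (7): A, B, D, E, F, G, J
  1-simplices (18): AB, AD, AE, AG, AJ, BF, BG, BJ, DE, DF, DG, DJ, EF, EG, EJ, FG, FJ, GJ
  2-simplices (12): ABG, ABJ, ADE, ADG, AEJ, BFG, BFJ, DEF, DFJ, DGJ, EFG, EGJ

giving chain groups C_0 ≅ Z^7, C_1 ≅ Z^18, C_2 ≅ Z^12.

∂_1: C_1 → C_0 maps an edge to its endpoints' difference, ∂[p,q] = q − p. For instance
  ∂EJ = J − E.
The resulting 7×18 matrix has rank 6, and its Smith normal form has invariant factors (1,1,1,1,1,1).

Boundary ∂_2: C_2 → C_1 maps a triangle to the signed sum of its edges. For instance
  ∂ABG = BG − AG + AB,
  ∂EFG = FG − EG + EF.
The 18×12 boundary matrix has rank 12 and Smith normal form diag(1,1,1,1,1,1,1,1,1,1,1,2).

From H_k ≅ ker(∂_k) / im(∂_{k+1}) we obtain:

  H_0: rank C_0 − rank ∂_1 = 7 − 6 = 1, and the invariant factors of ∂_1 are all 1, so H_0 ≅ Z.
  H_1: rank ker ∂_1 − rank ∂_2 = (18 − 6) − 12 = 0, and ∂_2 has invariant factor 2 > 1, so H_1 ≅ Z/2.
  H_2: rank ker ∂_2 − rank ∂_3 = (12 − 12) − 0 = 0, and there is no ∂_3, so H_2 ≅ 0.

H_0 = Z,  H_1 = Z/2,  H_2 = 0.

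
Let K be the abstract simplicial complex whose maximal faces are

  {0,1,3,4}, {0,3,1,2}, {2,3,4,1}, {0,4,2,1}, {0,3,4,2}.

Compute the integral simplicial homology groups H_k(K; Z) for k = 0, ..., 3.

Fix the vertex order 0 < 1 < 2 < 3 < 4 and write every simplex with vertices in increasing order. Then dim K = 3 and the simplices of K are:

  0-simplices (5): [0], [1], [2], [3], [4]
  1-simplices (10): [0,1], [0,2], [0,3], [0,4], [1,2], [1,3], [1,4], [2,3], [2,4], [3,4]
  2-simplices (10): [0,1,2], [0,1,3], [0,1,4], [0,2,3], [0,2,4], [0,3,4], [1,2,3], [1,2,4], [1,3,4], [2,3,4]
  3-simplices (5): [0,1,2,3], [0,1,2,4], [0,1,3,4], [0,2,3,4], [1,2,3,4]

Hence C_0 ≅ Z^5, C_1 ≅ Z^10, C_2 ≅ Z^10, C_3 ≅ Z^5.

Boundary ∂_1: C_1 → C_0 is given by ∂[p,q] = [q] − [p].
As a 5×10 matrix over Z this has rank 4, with invariant factors (1,1,1,1).

The boundary map ∂_2: C_2 → C_1 maps a triangle to the signed sum of its edges. For instance
  ∂[0,3,4] = [3,4] − [0,4] + [0,3],
  ∂[1,2,3] = [2,3] − [1,3] + [1,2].
As a 10×10 matrix over Z this has rank 6, with invariant factors (1,1,1,1,1,1).

∂_3: C_3 → C_2 sends each 3-simplex σ to the alternating sum Σ_i (−1)^i (σ with its i-th vertex removed). For instance
  ∂[0,1,3,4] = [1,3,4] − [0,3,4] + [0,1,4] − [0,1,3],
  ∂[1,2,3,4] = [2,3,4] − [1,3,4] + [1,2,4] − [1,2,3].
This gives a 10×5 integer matrix of rank 4; reducing to Smith normal form yields diagonal entries (1,1,1,1).

Reading off H_k = ker ∂_k / im ∂_{k+1}:

  H_0: rank C_0 − rank ∂_1 = 5 − 4 = 1, and the invariant factors of ∂_1 are all 1, so H_0 = Z.
  H_1: rank ker ∂_1 − rank ∂_2 = (10 − 4) − 6 = 0, and the invariant factors of ∂_2 are all 1, so H_1 = 0.
  H_2: rank ker ∂_2 − rank ∂_3 = (10 − 6) − 4 = 0, and the invariant factors of ∂_3 are all 1, so H_2 = 0.
  H_3: rank ker ∂_3 − rank ∂_4 = (5 − 4) − 0 = 1, and there is no ∂_4, so H_3 = Z.

H_0 ≅ Z,  H_1 = 0,  H_2 = 0,  H_3 ≅ Z.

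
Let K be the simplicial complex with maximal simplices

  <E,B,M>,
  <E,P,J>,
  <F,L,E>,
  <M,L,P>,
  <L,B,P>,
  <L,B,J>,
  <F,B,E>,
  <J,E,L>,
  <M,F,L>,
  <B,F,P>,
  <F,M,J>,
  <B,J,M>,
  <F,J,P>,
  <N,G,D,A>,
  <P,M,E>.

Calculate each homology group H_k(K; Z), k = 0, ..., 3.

Fix the vertex order A < B < D < E < F < G < J < L < M < N < P and write every simplex with vertices in increasing order. Then dim K = 3 and the simplices of K are:

  0-simplices (11): A, B, D, E, F, G, J, L, M, N, P
  1-simplices (27): AD, AG, AN, BE, BF, BJ, BL, BM, BP, DG, DN, EF, EJ, EL, EM, EP, FJ, FL, FM, FP, GN, JL, JM, JP, LM, LP, MP
  2-simplices (18): ADG, ADN, AGN, BEF, BEM, BFP, BJL, BJM, BLP, DGN, EFL, EJL, EJP, EMP, FJM, FJP, FLM, LMP
  3-simplices (1): ADGN

giving chain groups C_0 ≅ Z^11, C_1 ≅ Z^27, C_2 ≅ Z^18, C_3 ≅ Z^1.

The boundary map ∂_1: C_1 → C_0 sends each edge [p,q] (with p < q) to q − p.
The 11×27 boundary matrix has rank 9 and Smith normal form diag(1,1,1,1,1,1,1,1,1).

∂_2: C_2 → C_1 acts by ∂[p,q,r] = [q,r] − [p,r] + [p,q]. For instance
  ∂BLP = LP − BP + BL,
  ∂LMP = MP − LP + LM.
This gives a 27×18 integer matrix of rank 16; reducing to Smith normal form yields diagonal entries (1,1,1,1,1,1,1,1,1,1,1,1,1,1,1,1).

The boundary map ∂_3: C_3 → C_2 sends each 3-simplex σ to the alternating sum Σ_i (−1)^i (σ with its i-th vertex removed). For instance
  ∂ADGN = DGN − AGN + ADN − ADG.
The 18×1 boundary matrix has rank 1 and Smith normal form diag(1).

Now H_k = ker ∂_k / im ∂_{k+1}, so:

  H_0: rank C_0 − rank ∂_1 = 11 − 9 = 2, and the invariant factors of ∂_1 are all 1, so H_0 = Z^2.
  H_1: rank ker ∂_1 − rank ∂_2 = (27 − 9) − 16 = 2, and the invariant factors of ∂_2 are all 1, so H_1 = Z^2.
  H_2: rank ker ∂_2 − rank ∂_3 = (18 − 16) − 1 = 1, and the invariant factors of ∂_3 are all 1, so H_2 = Z.
  H_3: rank ker ∂_3 − rank ∂_4 = (1 − 1) − 0 = 0, and there is no ∂_4, so H_3 = 0.

(K is a triangulation of the disjoint union of the torus T^2 and the 3-simplex.)

H_0 = Z^2,  H_1 = Z^2,  H_2 = Z,  H_3 = 0.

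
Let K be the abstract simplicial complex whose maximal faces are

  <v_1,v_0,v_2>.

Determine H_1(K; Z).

H_1 = 0.

Order the vertices as v_0 < v_1 < v_2. Listing each simplex with vertices in this order, K has dimension 2 with simplices:

  0-simplices (3): [v_0], [v_1], [v_2]
  1-simplices (3): [v_0,v_1], [v_0,v_2], [v_1,v_2]
  2-simplices (1): [v_0,v_1,v_2]

giving chain groups C_0 ≅ Z^3, C_1 ≅ Z^3, C_2 ≅ Z^1.

Boundary ∂_1: C_1 → C_0 is given by ∂[p,q] = [q] − [p]. For instance
  ∂[v_1,v_2] = [v_2] − [v_1].
The resulting 3×3 matrix has rank 2, and its Smith normal form has invariant factors (1,1).

∂_2: C_2 → C_1 acts by ∂[p,q,r] = [q,r] − [p,r] + [p,q]. For instance
  ∂[v_0,v_1,v_2] = [v_1,v_2] − [v_0,v_2] + [v_0,v_1].
The 3×1 boundary matrix has rank 1 and Smith normal form diag(1).

Reading off H_k = ker ∂_k / im ∂_{k+1}:

  H_1: rank ker ∂_1 − rank ∂_2 = (3 − 2) − 1 = 0, and the invariant factors of ∂_2 are all 1, so H_1 ≅ 0.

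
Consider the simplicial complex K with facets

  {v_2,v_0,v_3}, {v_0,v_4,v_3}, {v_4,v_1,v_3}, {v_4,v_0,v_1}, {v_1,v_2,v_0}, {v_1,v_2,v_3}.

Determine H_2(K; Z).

H_2 ≅ Z.

K has 5 vertices, 9 edges, 6 triangles.
rank ∂_2 = 5, rank ∂_3 = 0 ⇒ b_2 = 6 − 5 − 0 = 1. So H_2 ≅ Z.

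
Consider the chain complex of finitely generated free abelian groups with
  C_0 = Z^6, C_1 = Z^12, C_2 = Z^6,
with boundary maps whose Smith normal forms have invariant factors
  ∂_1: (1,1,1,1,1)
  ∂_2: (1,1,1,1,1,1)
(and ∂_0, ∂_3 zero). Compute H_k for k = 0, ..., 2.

H_0 ≅ Z,  H_1 ≅ Z,  H_2 = 0.

H_0: b_0 = 6 − 0 − 5 = 1; torsion from ∂_1 factors > 1: none. So H_0 ≅ Z.
H_1: b_1 = 12 − 5 − 6 = 1; torsion from ∂_2 factors > 1: none. So H_1 ≅ Z.
H_2: b_2 = 6 − 6 − 0 = 0; torsion from ∂_3 factors > 1: none. So H_2 ≅ 0.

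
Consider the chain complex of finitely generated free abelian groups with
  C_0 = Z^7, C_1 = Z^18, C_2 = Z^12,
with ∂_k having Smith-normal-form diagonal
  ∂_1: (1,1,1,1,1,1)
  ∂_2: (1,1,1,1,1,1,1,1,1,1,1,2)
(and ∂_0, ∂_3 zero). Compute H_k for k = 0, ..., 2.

H_0 = Z,  H_1 = Z/2Z,  H_2 = 0.

H_0: b_0 = 7 − 0 − 6 = 1; torsion from ∂_1 factors > 1: none. So H_0 = Z.
H_1: b_1 = 18 − 6 − 12 = 0; torsion from ∂_2 factors > 1: [2]. So H_1 = Z/2Z.
H_2: b_2 = 12 − 12 − 0 = 0; torsion from ∂_3 factors > 1: none. So H_2 = 0.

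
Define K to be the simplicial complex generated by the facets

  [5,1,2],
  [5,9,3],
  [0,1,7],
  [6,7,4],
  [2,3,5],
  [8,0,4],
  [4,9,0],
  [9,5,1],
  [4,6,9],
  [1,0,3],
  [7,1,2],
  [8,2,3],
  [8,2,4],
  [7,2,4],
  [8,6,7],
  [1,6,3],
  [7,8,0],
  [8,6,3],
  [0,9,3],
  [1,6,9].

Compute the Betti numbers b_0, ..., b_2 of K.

Fix the vertex order 0 < 1 < 2 < 3 < 4 < 5 < 6 < 7 < 8 < 9 and write every simplex with vertices in increasing order. Then dim K = 2 and the simplices of K are:

  0-simplices (10): [0], [1], [2], [3], [4], [5], [6], [7], [8], [9]
  1-simplices (30): (30 of them)
  2-simplices (20): (20 of them)

giving chain groups C_0 ≅ Z^10, C_1 ≅ Z^30, C_2 ≅ Z^20.

Boundary ∂_1: C_1 → C_0 sends each edge [p,q] (with p < q) to q − p.
The 10×30 boundary matrix has rank 9 and Smith normal form diag(1,1,1,1,1,1,1,1,1).

The boundary map ∂_2: C_2 → C_1 acts by ∂[p,q,r] = [q,r] − [p,r] + [p,q]. For instance
  ∂[0,7,8] = [7,8] − [0,8] + [0,7],
  ∂[2,3,5] = [3,5] − [2,5] + [2,3].
The 30×20 boundary matrix has rank 20 and Smith normal form diag(1,1,1,1,1,1,1,1,1,1,1,1,1,1,1,1,1,1,1,2).

Reading off H_k = ker ∂_k / im ∂_{k+1}:

  H_0: rank C_0 − rank ∂_1 = 10 − 9 = 1, and the invariant factors of ∂_1 are all 1, so H_0 ≅ Z.
  H_1: rank ker ∂_1 − rank ∂_2 = (30 − 9) − 20 = 1, and ∂_2 has invariant factor 2 > 1, so H_1 ≅ Z ⊕ Z/2.
  H_2: rank ker ∂_2 − rank ∂_3 = (20 − 20) − 0 = 0, and there is no ∂_3, so H_2 ≅ 0.

As a check, the Euler characteristic is 10 − 30 + 20 = 0, which agrees with 1 − 1 + 0 = 0.

Hence the Betti numbers are b_0 = 1, b_1 = 1, b_2 = 0.

b_0 = 1, b_1 = 1, b_2 = 0.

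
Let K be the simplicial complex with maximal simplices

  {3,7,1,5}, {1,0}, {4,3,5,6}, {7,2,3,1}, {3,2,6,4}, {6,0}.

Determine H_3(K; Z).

H_3 = 0.

Order the vertices as 0 < 1 < 2 < 3 < 4 < 5 < 6 < 7. Listing each simplex with vertices in this order, K has dimension 3 with simplices:

  0-simplices (8): [0], [1], [2], [3], [4], [5], [6], [7]
  1-simplices (18): [0,1], [0,6], [1,2], [1,3], [1,5], [1,7], [2,3], [2,4], [2,6], [2,7], [3,4], [3,5], [3,6], [3,7], [4,5], [4,6], [5,6], [5,7]
  2-simplices (14): [1,2,3], [1,2,7], [1,3,5], [1,3,7], [1,5,7], [2,3,4], [2,3,6], [2,3,7], [2,4,6], [3,4,5], [3,4,6], [3,5,6], [3,5,7], [4,5,6]
  3-simplices (4): [1,2,3,7], [1,3,5,7], [2,3,4,6], [3,4,5,6]

Hence C_0 ≅ Z^8, C_1 ≅ Z^18, C_2 ≅ Z^14, C_3 ≅ Z^4.

Boundary ∂_1: C_1 → C_0 is given by ∂[p,q] = [q] − [p].
This gives a 8×18 integer matrix of rank 7; reducing to Smith normal form yields diagonal entries (1,1,1,1,1,1,1).

The boundary map ∂_2: C_2 → C_1 sends each 2-simplex [p,q,r] to [q,r] − [p,r] + [p,q]. For instance
  ∂[1,2,7] = [2,7] − [1,7] + [1,2],
  ∂[1,5,7] = [5,7] − [1,7] + [1,5].
This gives a 18×14 integer matrix of rank 10; reducing to Smith normal form yields diagonal entries (1,1,1,1,1,1,1,1,1,1).

Boundary ∂_3: C_3 → C_2 sends each 3-simplex σ to the alternating sum Σ_i (−1)^i (σ with its i-th vertex removed). For instance
  ∂[1,2,3,7] = [2,3,7] − [1,3,7] + [1,2,7] − [1,2,3],
  ∂[1,3,5,7] = [3,5,7] − [1,5,7] + [1,3,7] − [1,3,5].
The 14×4 boundary matrix has rank 4 and Smith normal form diag(1,1,1,1).

Computing H_k = (kernel of ∂_k) / (image of ∂_{k+1}):

  H_3: rank ker ∂_3 − rank ∂_4 = (4 − 4) − 0 = 0, and there is no ∂_4, so H_3 = 0.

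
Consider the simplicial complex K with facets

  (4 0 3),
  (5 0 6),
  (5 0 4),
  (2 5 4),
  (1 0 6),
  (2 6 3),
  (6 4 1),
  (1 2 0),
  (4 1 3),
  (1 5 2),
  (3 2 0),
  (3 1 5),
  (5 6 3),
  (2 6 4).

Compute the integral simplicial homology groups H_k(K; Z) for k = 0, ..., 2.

Take the total order 0 < 1 < 2 < 3 < 4 < 5 < 6 on the vertex set. Then K (dimension 2) consists of the simplices:

  0-simplices (7): [0], [1], [2], [3], [4], [5], [6]
  1-simplices (21): [0,1], [0,2], [0,3], [0,4], [0,5], [0,6], [1,2], [1,3], [1,4], [1,5], [1,6], [2,3], [2,4], [2,5], [2,6], [3,4], [3,5], [3,6], [4,5], [4,6], [5,6]
  2-simplices (14): [0,1,2], [0,1,6], [0,2,3], [0,3,4], [0,4,5], [0,5,6], [1,2,5], [1,3,4], [1,3,5], [1,4,6], [2,3,6], [2,4,5], [2,4,6], [3,5,6]

so the chain groups are C_0 ≅ Z^7, C_1 ≅ Z^21, C_2 ≅ Z^14.

∂_1: C_1 → C_0 sends each edge [p,q] (with p < q) to q − p. For instance
  ∂[1,6] = [6] − [1].
As a 7×21 matrix over Z this has rank 6, with invariant factors (1,1,1,1,1,1).

∂_2: C_2 → C_1 sends each 2-simplex [p,q,r] to [q,r] − [p,r] + [p,q]. For instance
  ∂[2,4,6] = [4,6] − [2,6] + [2,4],
  ∂[0,4,5] = [4,5] − [0,5] + [0,4].
The 21×14 boundary matrix has rank 13 and Smith normal form diag(1,1,1,1,1,1,1,1,1,1,1,1,1).

Reading off H_k = ker ∂_k / im ∂_{k+1}:

  H_0: rank C_0 − rank ∂_1 = 7 − 6 = 1, and the invariant factors of ∂_1 are all 1, so H_0 = Z.
  H_1: rank ker ∂_1 − rank ∂_2 = (21 − 6) − 13 = 2, and the invariant factors of ∂_2 are all 1, so H_1 = Z^2.
  H_2: rank ker ∂_2 − rank ∂_3 = (14 − 13) − 0 = 1, and there is no ∂_3, so H_2 = Z.

H_0 = Z,  H_1 = Z^2,  H_2 = Z.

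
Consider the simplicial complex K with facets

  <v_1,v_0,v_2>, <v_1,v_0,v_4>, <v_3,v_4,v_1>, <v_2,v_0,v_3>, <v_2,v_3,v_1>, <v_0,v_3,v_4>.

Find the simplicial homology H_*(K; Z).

H_0 ≅ Z,  H_1 = 0,  H_2 ≅ Z.

K has 5 vertices, 9 edges, 6 triangles.
rank ∂_0 = 0, rank ∂_1 = 4 ⇒ b_0 = 5 − 0 − 4 = 1; all invariant factors of ∂_1 are 1 so no torsion. So H_0 = Z.
rank ∂_1 = 4, rank ∂_2 = 5 ⇒ b_1 = 9 − 4 − 5 = 0; all invariant factors of ∂_2 are 1 so no torsion. So H_1 = 0.
rank ∂_2 = 5, rank ∂_3 = 0 ⇒ b_2 = 6 − 5 − 0 = 1. So H_2 = Z.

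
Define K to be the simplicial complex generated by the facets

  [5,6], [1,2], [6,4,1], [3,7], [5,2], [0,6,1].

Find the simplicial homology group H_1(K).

Take the total order 0 < 1 < 2 < 3 < 4 < 5 < 6 < 7 on the vertex set. Then K (dimension 2) consists of the simplices:

  0-simplices (8): [0], [1], [2], [3], [4], [5], [6], [7]
  1-simplices (9): [0,1], [0,6], [1,2], [1,4], [1,6], [2,5], [3,7], [4,6], [5,6]
  2-simplices (2): [0,1,6], [1,4,6]

so the chain groups are C_0 ≅ Z^8, C_1 ≅ Z^9, C_2 ≅ Z^2.

The boundary map ∂_1: C_1 → C_0 sends each edge [p,q] (with p < q) to q − p. For instance
  ∂[2,5] = [5] − [2].
This gives a 8×9 integer matrix of rank 6; reducing to Smith normal form yields diagonal entries (1,1,1,1,1,1).

∂_2: C_2 → C_1 sends each 2-simplex [p,q,r] to [q,r] − [p,r] + [p,q]. For instance
  ∂[0,1,6] = [1,6] − [0,6] + [0,1],
  ∂[1,4,6] = [4,6] − [1,6] + [1,4].
The 9×2 boundary matrix has rank 2 and Smith normal form diag(1,1).

Computing H_k = (kernel of ∂_k) / (image of ∂_{k+1}):

  H_1: rank ker ∂_1 − rank ∂_2 = (9 − 6) − 2 = 1, and the invariant factors of ∂_2 are all 1, so H_1 = Z.

H_1 ≅ Z.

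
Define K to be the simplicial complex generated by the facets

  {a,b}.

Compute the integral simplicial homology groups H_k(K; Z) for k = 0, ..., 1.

Take the total order a < b on the vertex set. Then K (dimension 1) consists of the simplices:

  0-simplices (2): a, b
  1-simplices (1): ab

giving chain groups C_0 ≅ Z^2, C_1 ≅ Z^1.

Boundary ∂_1: C_1 → C_0 sends each edge [p,q] (with p < q) to q − p. For instance
  ∂ab = b − a.
The 2×1 boundary matrix has rank 1 and Smith normal form diag(1).

Computing H_k = (kernel of ∂_k) / (image of ∂_{k+1}):

  H_0: rank C_0 − rank ∂_1 = 2 − 1 = 1, and the invariant factors of ∂_1 are all 1, so H_0 = Z.
  H_1: rank ker ∂_1 − rank ∂_2 = (1 − 1) − 0 = 0, and there is no ∂_2, so H_1 = 0.

(K is a triangulation of the 1-simplex.)

H_0 ≅ Z,  H_1 = 0.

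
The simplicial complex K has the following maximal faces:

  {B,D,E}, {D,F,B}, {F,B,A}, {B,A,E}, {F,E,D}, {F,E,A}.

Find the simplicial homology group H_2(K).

H_2 = Z.

Take the total order A < B < D < E < F on the vertex set. Then K (dimension 2) consists of the simplices:

  0-simplices (5): A, B, D, E, F
  1-simplices (9): AB, AE, AF, BD, BE, BF, DE, DF, EF
  2-simplices (6): ABE, ABF, AEF, BDE, BDF, DEF

so the chain groups are C_0 ≅ Z^5, C_1 ≅ Z^9, C_2 ≅ Z^6.

The boundary map ∂_1: C_1 → C_0 is given by ∂[p,q] = [q] − [p]. For instance
  ∂AF = F − A.
This gives a 5×9 integer matrix of rank 4; reducing to Smith normal form yields diagonal entries (1,1,1,1).

Boundary ∂_2: C_2 → C_1 sends each 2-simplex [p,q,r] to [q,r] − [p,r] + [p,q]. For instance
  ∂BDF = DF − BF + BD,
  ∂BDE = DE − BE + BD.
The 9×6 boundary matrix has rank 5 and Smith normal form diag(1,1,1,1,1).

Computing H_k = (kernel of ∂_k) / (image of ∂_{k+1}):

  H_2: rank ker ∂_2 − rank ∂_3 = (6 − 5) − 0 = 1, and there is no ∂_3, so H_2 ≅ Z.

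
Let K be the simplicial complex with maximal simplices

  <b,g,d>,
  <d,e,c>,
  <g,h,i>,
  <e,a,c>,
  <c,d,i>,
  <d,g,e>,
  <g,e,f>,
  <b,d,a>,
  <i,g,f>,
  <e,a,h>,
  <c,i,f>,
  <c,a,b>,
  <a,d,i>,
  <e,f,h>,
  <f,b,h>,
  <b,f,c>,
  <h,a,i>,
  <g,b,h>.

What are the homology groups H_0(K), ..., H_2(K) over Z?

H_0 ≅ Z,  H_1 ≅ Z ⊕ Z/2Z,  H_2 = 0.

Fix the vertex order a < b < c < d < e < f < g < h < i and write every simplex with vertices in increasing order. Then dim K = 2 and the simplices of K are:

  0-simplices (9): a, b, c, d, e, f, g, h, i
  1-simplices (27): ab, ac, ad, ae, ah, ai, bc, bd, bf, bg, bh, cd, ce, cf, ci, de, dg, di, ef, eg, eh, fg, fh, fi, gh, gi, hi
  2-simplices (18): abc, abd, ace, adi, aeh, ahi, bcf, bdg, bfh, bgh, cde, cdi, cfi, deg, efg, efh, fgi, ghi

giving chain groups C_0 ≅ Z^9, C_1 ≅ Z^27, C_2 ≅ Z^18.

∂_1: C_1 → C_0 is given by ∂[p,q] = [q] − [p].
The 9×27 boundary matrix has rank 8 and Smith normal form diag(1,1,1,1,1,1,1,1).

Boundary ∂_2: C_2 → C_1 sends each 2-simplex [p,q,r] to [q,r] − [p,r] + [p,q]. For instance
  ∂bdg = dg − bg + bd,
  ∂bgh = gh − bh + bg.
This gives a 27×18 integer matrix of rank 18; reducing to Smith normal form yields diagonal entries (1,1,1,1,1,1,1,1,1,1,1,1,1,1,1,1,1,2).

Now H_k = ker ∂_k / im ∂_{k+1}, so:

  H_0: rank C_0 − rank ∂_1 = 9 − 8 = 1, and the invariant factors of ∂_1 are all 1, so H_0 = Z.
  H_1: rank ker ∂_1 − rank ∂_2 = (27 − 8) − 18 = 1, and ∂_2 has invariant factor 2 > 1, so H_1 = Z ⊕ Z/2Z.
  H_2: rank ker ∂_2 − rank ∂_3 = (18 − 18) − 0 = 0, and there is no ∂_3, so H_2 = 0.

(K is a triangulation of the Klein bottle.)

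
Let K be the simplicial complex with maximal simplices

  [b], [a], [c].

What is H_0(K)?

Take the total order a < b < c on the vertex set. Then K (dimension 0) consists of the simplices:

  0-simplices (3): a, b, c

so the chain groups are C_0 ≅ Z^3.

From H_k ≅ ker(∂_k) / im(∂_{k+1}) we obtain:

  H_0: rank C_0 − rank ∂_1 = 3 − 0 = 3, and there is no ∂_1, so H_0 = Z^3.

(K is a triangulation of a set of 3 points.)

H_0 = Z^3.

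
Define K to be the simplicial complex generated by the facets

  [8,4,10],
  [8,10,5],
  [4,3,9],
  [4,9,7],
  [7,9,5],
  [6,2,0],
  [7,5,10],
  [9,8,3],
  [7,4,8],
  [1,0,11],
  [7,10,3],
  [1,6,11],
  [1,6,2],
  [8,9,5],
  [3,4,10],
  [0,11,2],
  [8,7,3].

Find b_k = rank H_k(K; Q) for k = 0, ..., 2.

Take the total order 0 < 1 < 2 < 3 < 4 < 5 < 6 < 7 < 8 < 9 < 10 < 11 on the vertex set. Then K (dimension 2) consists of the simplices:

  0-simplices (12): [0], [1], [2], [3], [4], [5], [6], [7], [8], [9], [10], [11]
  1-simplices (28): (28 of them)
  2-simplices (17): [0,1,11], [0,2,6], [0,2,11], [1,2,6], [1,6,11], [3,4,9], [3,4,10], [3,7,8], [3,7,10], [3,8,9], [4,7,8], [4,7,9], [4,8,10], [5,7,9], [5,7,10], [5,8,9], [5,8,10]

Hence C_0 ≅ Z^12, C_1 ≅ Z^28, C_2 ≅ Z^17.

Boundary ∂_1: C_1 → C_0 is given by ∂[p,q] = [q] − [p]. For instance
  ∂[6,11] = [11] − [6].
The resulting 12×28 matrix has rank 10, and its Smith normal form has invariant factors (1,1,1,1,1,1,1,1,1,1).

The boundary map ∂_2: C_2 → C_1 acts by ∂[p,q,r] = [q,r] − [p,r] + [p,q]. For instance
  ∂[4,7,8] = [7,8] − [4,8] + [4,7],
  ∂[5,8,10] = [8,10] − [5,10] + [5,8].
The 28×17 boundary matrix has rank 17 and Smith normal form diag(1,1,1,1,1,1,1,1,1,1,1,1,1,1,1,1,2).

Computing H_k = (kernel of ∂_k) / (image of ∂_{k+1}):

  H_0: rank C_0 − rank ∂_1 = 12 − 10 = 2, and the invariant factors of ∂_1 are all 1, so H_0 ≅ Z^2.
  H_1: rank ker ∂_1 − rank ∂_2 = (28 − 10) − 17 = 1, and ∂_2 has invariant factor 2 > 1, so H_1 ≅ Z ⊕ Z/2.
  H_2: rank ker ∂_2 − rank ∂_3 = (17 − 17) − 0 = 0, and there is no ∂_3, so H_2 ≅ 0.

As a check, the Euler characteristic is 12 − 28 + 17 = 1, which agrees with 2 − 1 + 0 = 1.

Hence the Betti numbers are b_0 = 2, b_1 = 1, b_2 = 0.

b_0 = 2, b_1 = 1, b_2 = 0.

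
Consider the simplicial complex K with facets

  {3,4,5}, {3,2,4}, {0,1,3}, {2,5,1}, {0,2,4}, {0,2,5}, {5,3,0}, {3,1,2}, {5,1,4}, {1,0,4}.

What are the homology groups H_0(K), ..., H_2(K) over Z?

H_0 = Z,  H_1 = Z/2,  H_2 = 0.

We work with the vertex ordering 0 < 1 < 2 < 3 < 4 < 5. The simplices of K, each written with vertices in increasing order, are:

  0-simplices (6): [0], [1], [2], [3], [4], [5]
  1-simplices (15): [0,1], [0,2], [0,3], [0,4], [0,5], [1,2], [1,3], [1,4], [1,5], [2,3], [2,4], [2,5], [3,4], [3,5], [4,5]
  2-simplices (10): [0,1,3], [0,1,4], [0,2,4], [0,2,5], [0,3,5], [1,2,3], [1,2,5], [1,4,5], [2,3,4], [3,4,5]

so the chain groups are C_0 ≅ Z^6, C_1 ≅ Z^15, C_2 ≅ Z^10.

∂_1: C_1 → C_0 sends each edge [p,q] (with p < q) to q − p. For instance
  ∂[4,5] = [5] − [4].
This gives a 6×15 integer matrix of rank 5; reducing to Smith normal form yields diagonal entries (1,1,1,1,1).

The boundary map ∂_2: C_2 → C_1 sends each 2-simplex [p,q,r] to [q,r] − [p,r] + [p,q]. For instance
  ∂[1,2,3] = [2,3] − [1,3] + [1,2],
  ∂[2,3,4] = [3,4] − [2,4] + [2,3].
The 15×10 boundary matrix has rank 10 and Smith normal form diag(1,1,1,1,1,1,1,1,1,2).

Computing H_k = (kernel of ∂_k) / (image of ∂_{k+1}):

  H_0: rank C_0 − rank ∂_1 = 6 − 5 = 1, and the invariant factors of ∂_1 are all 1, so H_0 = Z.
  H_1: rank ker ∂_1 − rank ∂_2 = (15 − 5) − 10 = 0, and ∂_2 has invariant factor 2 > 1, so H_1 = Z/2.
  H_2: rank ker ∂_2 − rank ∂_3 = (10 − 10) − 0 = 0, and there is no ∂_3, so H_2 = 0.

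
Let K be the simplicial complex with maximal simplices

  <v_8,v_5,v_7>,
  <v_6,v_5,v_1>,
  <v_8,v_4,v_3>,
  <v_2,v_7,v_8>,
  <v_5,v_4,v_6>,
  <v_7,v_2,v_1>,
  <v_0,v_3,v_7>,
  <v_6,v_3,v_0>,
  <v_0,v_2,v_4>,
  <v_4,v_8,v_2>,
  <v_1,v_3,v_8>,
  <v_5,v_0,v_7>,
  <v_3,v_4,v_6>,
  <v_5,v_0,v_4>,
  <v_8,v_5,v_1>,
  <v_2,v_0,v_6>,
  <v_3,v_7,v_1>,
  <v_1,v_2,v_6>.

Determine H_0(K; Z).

H_0 ≅ Z.

K has 9 vertices, 27 edges, 18 triangles.
rank ∂_0 = 0, rank ∂_1 = 8 ⇒ b_0 = 9 − 0 − 8 = 1; all invariant factors of ∂_1 are 1 so no torsion. So H_0 = Z.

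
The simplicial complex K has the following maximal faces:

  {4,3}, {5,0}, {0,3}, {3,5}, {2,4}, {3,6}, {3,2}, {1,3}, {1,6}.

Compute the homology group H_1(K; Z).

Fix the vertex order 0 < 1 < 2 < 3 < 4 < 5 < 6 and write every simplex with vertices in increasing order. Then dim K = 1 and the simplices of K are:

  0-simplices (7): [0], [1], [2], [3], [4], [5], [6]
  1-simplices (9): [0,3], [0,5], [1,3], [1,6], [2,3], [2,4], [3,4], [3,5], [3,6]

giving chain groups C_0 ≅ Z^7, C_1 ≅ Z^9.

∂_1: C_1 → C_0 sends each edge [p,q] (with p < q) to q − p. For instance
  ∂[0,5] = [5] − [0].
The 7×9 boundary matrix has rank 6 and Smith normal form diag(1,1,1,1,1,1).

From H_k ≅ ker(∂_k) / im(∂_{k+1}) we obtain:

  H_1: rank ker ∂_1 − rank ∂_2 = (9 − 6) − 0 = 3, and there is no ∂_2, so H_1 = Z^3.

H_1 ≅ Z^3.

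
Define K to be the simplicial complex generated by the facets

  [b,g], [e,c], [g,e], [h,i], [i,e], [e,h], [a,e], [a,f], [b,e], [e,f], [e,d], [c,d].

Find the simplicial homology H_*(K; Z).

H_0 ≅ Z,  H_1 ≅ Z^4.

K has 9 vertices, 12 edges.
rank ∂_0 = 0, rank ∂_1 = 8 ⇒ b_0 = 9 − 0 − 8 = 1; all invariant factors of ∂_1 are 1 so no torsion. So H_0 = Z.
rank ∂_1 = 8, rank ∂_2 = 0 ⇒ b_1 = 12 − 8 − 0 = 4. So H_1 = Z^4.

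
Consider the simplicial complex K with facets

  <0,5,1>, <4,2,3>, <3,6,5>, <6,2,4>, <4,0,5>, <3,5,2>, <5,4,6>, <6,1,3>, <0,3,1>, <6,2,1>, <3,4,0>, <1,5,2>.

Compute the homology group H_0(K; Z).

H_0 ≅ Z.

Take the total order 0 < 1 < 2 < 3 < 4 < 5 < 6 on the vertex set. Then K (dimension 2) consists of the simplices:

  0-simplices (7): [0], [1], [2], [3], [4], [5], [6]
  1-simplices (18): [0,1], [0,3], [0,4], [0,5], [1,2], [1,3], [1,5], [1,6], [2,3], [2,4], [2,5], [2,6], [3,4], [3,5], [3,6], [4,5], [4,6], [5,6]
  2-simplices (12): [0,1,3], [0,1,5], [0,3,4], [0,4,5], [1,2,5], [1,2,6], [1,3,6], [2,3,4], [2,3,5], [2,4,6], [3,5,6], [4,5,6]

giving chain groups C_0 ≅ Z^7, C_1 ≅ Z^18, C_2 ≅ Z^12.

∂_1: C_1 → C_0 is given by ∂[p,q] = [q] − [p].
As a 7×18 matrix over Z this has rank 6, with invariant factors (1,1,1,1,1,1).

The boundary map ∂_2: C_2 → C_1 acts by ∂[p,q,r] = [q,r] − [p,r] + [p,q]. For instance
  ∂[1,3,6] = [3,6] − [1,6] + [1,3],
  ∂[0,3,4] = [3,4] − [0,4] + [0,3].
As a 18×12 matrix over Z this has rank 12, with invariant factors (1,1,1,1,1,1,1,1,1,1,1,2).

Now H_k = ker ∂_k / im ∂_{k+1}, so:

  H_0: rank C_0 − rank ∂_1 = 7 − 6 = 1, and the invariant factors of ∂_1 are all 1, so H_0 ≅ Z.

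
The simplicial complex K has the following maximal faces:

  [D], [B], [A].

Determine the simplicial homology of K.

H_0 ≅ Z^3.

Take the total order A < B < D on the vertex set. Then K (dimension 0) consists of the simplices:

  0-simplices (3): A, B, D

so the chain groups are C_0 ≅ Z^3.

From H_k ≅ ker(∂_k) / im(∂_{k+1}) we obtain:

  H_0: rank C_0 − rank ∂_1 = 3 − 0 = 3, and there is no ∂_1, so H_0 = Z^3.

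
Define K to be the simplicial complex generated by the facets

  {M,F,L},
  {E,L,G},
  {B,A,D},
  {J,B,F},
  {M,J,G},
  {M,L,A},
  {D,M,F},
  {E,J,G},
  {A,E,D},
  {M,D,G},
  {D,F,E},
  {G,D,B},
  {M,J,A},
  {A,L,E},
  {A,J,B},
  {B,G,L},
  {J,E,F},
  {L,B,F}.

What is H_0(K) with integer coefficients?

Order the vertices as A < B < D < E < F < G < J < L < M. Listing each simplex with vertices in this order, K has dimension 2 with simplices:

  0-simplices (9): A, B, D, E, F, G, J, L, M
  1-simplices (27): AB, AD, AE, AJ, AL, AM, BD, BF, BG, BJ, BL, DE, DF, DG, DM, EF, EG, EJ, EL, FJ, FL, FM, GJ, GL, GM, JM, LM
  2-simplices (18): ABD, ABJ, ADE, AEL, AJM, ALM, BDG, BFJ, BFL, BGL, DEF, DFM, DGM, EFJ, EGJ, EGL, FLM, GJM

Hence C_0 ≅ Z^9, C_1 ≅ Z^27, C_2 ≅ Z^18.

∂_1: C_1 → C_0 is given by ∂[p,q] = [q] − [p].
The resulting 9×27 matrix has rank 8, and its Smith normal form has invariant factors (1,1,1,1,1,1,1,1).

Boundary ∂_2: C_2 → C_1 sends each 2-simplex [p,q,r] to [q,r] − [p,r] + [p,q]. For instance
  ∂ALM = LM − AM + AL,
  ∂DFM = FM − DM + DF.
The 27×18 boundary matrix has rank 17 and Smith normal form diag(1,1,1,1,1,1,1,1,1,1,1,1,1,1,1,1,1).

Reading off H_k = ker ∂_k / im ∂_{k+1}:

  H_0: rank C_0 − rank ∂_1 = 9 − 8 = 1, and the invariant factors of ∂_1 are all 1, so H_0 = Z.

H_0 = Z.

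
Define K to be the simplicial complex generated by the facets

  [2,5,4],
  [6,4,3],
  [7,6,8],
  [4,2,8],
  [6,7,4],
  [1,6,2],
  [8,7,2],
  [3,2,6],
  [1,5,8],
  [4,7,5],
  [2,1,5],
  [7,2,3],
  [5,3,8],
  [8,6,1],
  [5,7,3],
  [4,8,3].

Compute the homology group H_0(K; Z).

Fix the vertex order 1 < 2 < 3 < 4 < 5 < 6 < 7 < 8 and write every simplex with vertices in increasing order. Then dim K = 2 and the simplices of K are:

  0-simplices (8): [1], [2], [3], [4], [5], [6], [7], [8]
  1-simplices (24): (24 of them)
  2-simplices (16): [1,2,5], [1,2,6], [1,5,8], [1,6,8], [2,3,6], [2,3,7], [2,4,5], [2,4,8], [2,7,8], [3,4,6], [3,4,8], [3,5,7], [3,5,8], [4,5,7], [4,6,7], [6,7,8]

giving chain groups C_0 ≅ Z^8, C_1 ≅ Z^24, C_2 ≅ Z^16.

Boundary ∂_1: C_1 → C_0 is given by ∂[p,q] = [q] − [p]. For instance
  ∂[4,5] = [5] − [4].
The resulting 8×24 matrix has rank 7, and its Smith normal form has invariant factors (1,1,1,1,1,1,1).

∂_2: C_2 → C_1 maps a triangle to the signed sum of its edges. For instance
  ∂[6,7,8] = [7,8] − [6,8] + [6,7],
  ∂[1,2,5] = [2,5] − [1,5] + [1,2].
The 24×16 boundary matrix has rank 15 and Smith normal form diag(1,1,1,1,1,1,1,1,1,1,1,1,1,1,1).

From H_k ≅ ker(∂_k) / im(∂_{k+1}) we obtain:

  H_0: rank C_0 − rank ∂_1 = 8 − 7 = 1, and the invariant factors of ∂_1 are all 1, so H_0 ≅ Z.

H_0 ≅ Z.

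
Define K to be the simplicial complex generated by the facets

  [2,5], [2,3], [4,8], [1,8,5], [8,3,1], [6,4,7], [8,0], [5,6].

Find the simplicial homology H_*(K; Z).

H_0 = Z,  H_1 = Z^2,  H_2 = 0.

Take the total order 0 < 1 < 2 < 3 < 4 < 5 < 6 < 7 < 8 on the vertex set. Then K (dimension 2) consists of the simplices:

  0-simplices (9): [0], [1], [2], [3], [4], [5], [6], [7], [8]
  1-simplices (13): [0,8], [1,3], [1,5], [1,8], [2,3], [2,5], [3,8], [4,6], [4,7], [4,8], [5,6], [5,8], [6,7]
  2-simplices (3): [1,3,8], [1,5,8], [4,6,7]

Hence C_0 ≅ Z^9, C_1 ≅ Z^13, C_2 ≅ Z^3.

∂_1: C_1 → C_0 sends each edge [p,q] (with p < q) to q − p. For instance
  ∂[1,3] = [3] − [1].
This gives a 9×13 integer matrix of rank 8; reducing to Smith normal form yields diagonal entries (1,1,1,1,1,1,1,1).

Boundary ∂_2: C_2 → C_1 acts by ∂[p,q,r] = [q,r] − [p,r] + [p,q]. For instance
  ∂[1,3,8] = [3,8] − [1,8] + [1,3],
  ∂[1,5,8] = [5,8] − [1,8] + [1,5].
As a 13×3 matrix over Z this has rank 3, with invariant factors (1,1,1).

From H_k ≅ ker(∂_k) / im(∂_{k+1}) we obtain:

  H_0: rank C_0 − rank ∂_1 = 9 − 8 = 1, and the invariant factors of ∂_1 are all 1, so H_0 ≅ Z.
  H_1: rank ker ∂_1 − rank ∂_2 = (13 − 8) − 3 = 2, and the invariant factors of ∂_2 are all 1, so H_1 ≅ Z^2.
  H_2: rank ker ∂_2 − rank ∂_3 = (3 − 3) − 0 = 0, and there is no ∂_3, so H_2 ≅ 0.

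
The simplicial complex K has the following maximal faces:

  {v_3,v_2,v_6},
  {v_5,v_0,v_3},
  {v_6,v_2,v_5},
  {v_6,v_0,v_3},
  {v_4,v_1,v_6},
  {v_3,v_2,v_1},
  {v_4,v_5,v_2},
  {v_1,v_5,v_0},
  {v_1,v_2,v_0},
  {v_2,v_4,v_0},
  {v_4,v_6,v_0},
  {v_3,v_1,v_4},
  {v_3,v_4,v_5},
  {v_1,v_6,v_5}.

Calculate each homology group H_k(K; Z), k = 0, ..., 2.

H_0 ≅ Z,  H_1 ≅ Z^2,  H_2 ≅ Z.

Fix the vertex order v_0 < v_1 < v_2 < v_3 < v_4 < v_5 < v_6 and write every simplex with vertices in increasing order. Then dim K = 2 and the simplices of K are:

  0-simplices (7): [v_0], [v_1], [v_2], [v_3], [v_4], [v_5], [v_6]
  1-simplices (21): (21 of them)
  2-simplices (14): (14 of them)

so the chain groups are C_0 ≅ Z^7, C_1 ≅ Z^21, C_2 ≅ Z^14.

The boundary map ∂_1: C_1 → C_0 sends each edge [p,q] (with p < q) to q − p.
The 7×21 boundary matrix has rank 6 and Smith normal form diag(1,1,1,1,1,1).

∂_2: C_2 → C_1 sends each 2-simplex [p,q,r] to [q,r] − [p,r] + [p,q]. For instance
  ∂[v_2,v_4,v_5] = [v_4,v_5] − [v_2,v_5] + [v_2,v_4],
  ∂[v_2,v_3,v_6] = [v_3,v_6] − [v_2,v_6] + [v_2,v_3].
This gives a 21×14 integer matrix of rank 13; reducing to Smith normal form yields diagonal entries (1,1,1,1,1,1,1,1,1,1,1,1,1).

Now H_k = ker ∂_k / im ∂_{k+1}, so:

  H_0: rank C_0 − rank ∂_1 = 7 − 6 = 1, and the invariant factors of ∂_1 are all 1, so H_0 ≅ Z.
  H_1: rank ker ∂_1 − rank ∂_2 = (21 − 6) − 13 = 2, and the invariant factors of ∂_2 are all 1, so H_1 ≅ Z^2.
  H_2: rank ker ∂_2 − rank ∂_3 = (14 − 13) − 0 = 1, and there is no ∂_3, so H_2 ≅ Z.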